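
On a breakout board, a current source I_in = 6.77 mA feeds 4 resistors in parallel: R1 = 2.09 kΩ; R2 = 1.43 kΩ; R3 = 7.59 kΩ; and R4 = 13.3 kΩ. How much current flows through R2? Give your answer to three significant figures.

Total conductance ΣG = 1/2.09 + 1/1.43 + 1/7.59 + 1/13.3 = 1.385 (units of 1/kΩ).
By the current-divider rule, I = I_in · G_k/ΣG = 6.77 × 0.5050 = 3.419 mA.

I ≈ 3.42 mA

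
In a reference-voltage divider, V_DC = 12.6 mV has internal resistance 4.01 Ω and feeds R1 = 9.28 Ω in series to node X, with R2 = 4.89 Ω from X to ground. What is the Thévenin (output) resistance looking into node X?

R1' = 4.01 + 9.28 = 13.29 Ω (source resistance + R1).
Looking into X with the source shorted: R_th = R1'·R2/(R1'+R2) = 13.29 × 4.89/18.18 = 3.575 Ω.

R_th ≈ 3.57 Ω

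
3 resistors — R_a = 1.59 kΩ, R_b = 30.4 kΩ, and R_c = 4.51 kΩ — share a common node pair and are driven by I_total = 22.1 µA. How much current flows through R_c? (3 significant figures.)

I ≈ 5.55 µA

Conductances: ΣG = 1/1.59 + 1/30.4 + 1/4.51 = 0.8836 (1/kΩ).
Current divider: I(R_c) = I_total · G_k/ΣG = 22.1 × (0.2217/0.8836) = 22.1 × 0.2510 = 5.546 µA.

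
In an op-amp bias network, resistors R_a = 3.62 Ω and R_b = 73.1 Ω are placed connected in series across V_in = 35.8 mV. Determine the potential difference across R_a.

V ≈ 1.69 mV

Series total: ΣR = 3.62 + 73.1 = 76.72 Ω.
By the voltage-divider rule, V = 35.8 × 3.620/76.72 = 1.689 mV.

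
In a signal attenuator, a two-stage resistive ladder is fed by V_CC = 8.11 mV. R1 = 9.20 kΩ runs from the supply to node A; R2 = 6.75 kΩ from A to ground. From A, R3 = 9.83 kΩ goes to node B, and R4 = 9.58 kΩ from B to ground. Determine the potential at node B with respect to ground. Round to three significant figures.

V_B ≈ 1.41 mV

The second stage (R3 + R4 = 19.41 kΩ) loads node A in parallel with R2.
R2 ‖ (R3+R4) = 5.008 kΩ.
V_A = 8.11 × 5.008/(9.20 + 5.008) = 2.859 mV.
Then the unloaded second divider: V_B = V_A × R4/(R3+R4) = 2.859 × 0.4936 = 1.411 mV.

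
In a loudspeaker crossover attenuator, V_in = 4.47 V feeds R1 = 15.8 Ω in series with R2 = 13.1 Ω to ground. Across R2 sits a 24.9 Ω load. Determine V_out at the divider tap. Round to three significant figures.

R2 ‖ R_L = (13.1 × 24.9)/(13.1 + 24.9) = 8.584 Ω.
Then V_out = V_in · R2'/(R1 + R2') = 4.47 × 8.584/24.38 = 1.574 V.

V_out ≈ 1.57 V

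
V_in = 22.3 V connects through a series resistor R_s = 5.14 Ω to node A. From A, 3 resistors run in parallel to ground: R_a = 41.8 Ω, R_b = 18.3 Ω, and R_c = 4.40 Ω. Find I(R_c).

Equivalent of the parallel group: R_p = 3.270 Ω.
Node voltage V_A = V_in · R_p/(R_s + R_p) = 22.3 × 0.3888 = 8.670 V.
I(R_c) = V_A / R_c = 8.670/4.40 = 1.971 A.

I ≈ 1.97 A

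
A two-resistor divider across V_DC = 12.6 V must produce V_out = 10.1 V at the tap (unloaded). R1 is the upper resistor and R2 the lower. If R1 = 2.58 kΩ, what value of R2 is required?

R2 ≈ 10.4 kΩ

The divider ratio is R2/(R1+R2) = 10.1/12.6 = 0.8016.
Rearranging, R2 = R1·k/(1−k) = 2.58 × 4.040 = 10.42 kΩ.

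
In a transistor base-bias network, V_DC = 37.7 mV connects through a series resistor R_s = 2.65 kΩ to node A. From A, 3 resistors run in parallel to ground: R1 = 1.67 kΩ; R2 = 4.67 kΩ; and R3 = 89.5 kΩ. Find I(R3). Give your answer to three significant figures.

I ≈ 0.132 µA

Parallel bank: R_p = 1/(1/1.67 + 1/4.67 + 1/89.5) = 1.213 kΩ.
Node voltage V_A = V_DC · R_p/(R_s + R_p) = 37.7 × 0.3141 = 11.84 mV.
Branch current I = V_A/R3 = 11.84/89.5 = 0.1323 µA.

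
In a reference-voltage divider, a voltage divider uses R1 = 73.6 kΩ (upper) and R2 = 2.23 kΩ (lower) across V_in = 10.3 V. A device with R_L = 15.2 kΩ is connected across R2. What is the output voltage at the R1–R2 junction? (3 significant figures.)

V_out ≈ 0.265 V

R2 ‖ R_L = (2.23 × 15.2)/(2.23 + 15.2) = 1.945 kΩ.
Now apply the divider: V_out = 10.3 × 0.02574 = 0.2651 V.
(Unloaded it would be 0.303 V; the load pulls it down.)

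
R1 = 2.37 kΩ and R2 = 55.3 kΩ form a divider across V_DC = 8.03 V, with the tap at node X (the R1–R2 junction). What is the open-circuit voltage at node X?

Open-circuit (no load on X): V_th = V_DC · R2/(R1 + R2) = 8.03 × 55.3/(2.370 + 55.3) = 7.700 V.

V_th ≈ 7.70 V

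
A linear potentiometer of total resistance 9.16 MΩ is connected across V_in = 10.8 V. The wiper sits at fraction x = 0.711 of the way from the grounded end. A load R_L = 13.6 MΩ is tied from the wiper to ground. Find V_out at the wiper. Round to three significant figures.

V_out ≈ 6.75 V

The pot divides into 2.647 MΩ above the wiper and 6.513 MΩ below.
(x·R_p) ‖ R_L = 4.404 MΩ.
V_out = 10.8 × 4.404/(2.647 + 4.404) = 6.745 V.
(Unloaded: V_out = x·V_in = 7.68 V.)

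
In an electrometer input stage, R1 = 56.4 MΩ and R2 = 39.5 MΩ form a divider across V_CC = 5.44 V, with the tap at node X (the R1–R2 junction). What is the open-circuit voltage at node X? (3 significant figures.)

V_th ≈ 2.24 V

V_th is the unloaded tap voltage: V_CC · R2/(R1+R2) = 5.44 × 0.4119 = 2.241 V.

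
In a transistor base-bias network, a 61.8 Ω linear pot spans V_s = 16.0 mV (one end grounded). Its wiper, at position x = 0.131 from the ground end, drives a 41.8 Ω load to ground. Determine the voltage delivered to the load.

V_out ≈ 1.79 mV

The pot divides into 53.70 Ω above the wiper and 8.096 Ω below.
Lower segment in parallel with the load: 8.096 ‖ 41.8 = 6.782 Ω.
Loaded-divider output: V_out = 16.0 × 0.1121 = 1.794 mV.
(Unloaded: V_out = x·V_s = 2.10 mV.)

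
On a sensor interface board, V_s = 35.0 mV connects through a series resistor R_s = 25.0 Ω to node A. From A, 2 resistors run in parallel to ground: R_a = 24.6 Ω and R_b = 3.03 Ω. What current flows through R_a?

Equivalent of the parallel group: R_p = 2.698 Ω.
Node voltage V_A = V_s · R_p/(R_s + R_p) = 35.0 × 0.09740 = 3.409 mV.
Branch current I = V_A/R_a = 3.409/24.6 = 0.1386 mA.

I ≈ 0.139 mA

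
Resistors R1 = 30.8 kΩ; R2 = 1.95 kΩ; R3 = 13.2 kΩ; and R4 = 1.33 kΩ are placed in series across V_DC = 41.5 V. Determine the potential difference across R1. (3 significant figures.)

V ≈ 27.0 V

ΣR = 30.8 + 1.95 + 13.2 + 1.33 = 47.28 kΩ.
By the voltage-divider rule, V = 41.5 × 30.80/47.28 = 27.03 V.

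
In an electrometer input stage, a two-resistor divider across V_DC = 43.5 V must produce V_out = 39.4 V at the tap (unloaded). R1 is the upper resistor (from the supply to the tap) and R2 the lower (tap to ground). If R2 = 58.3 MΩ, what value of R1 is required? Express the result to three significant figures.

V_out/V_DC = R2/(R1+R2) = 0.9057.
So R1 = R2 · (V_DC/V_out − 1) = 58.3 × (43.5/39.4 − 1) = 58.3 × 0.1041 = 6.067 MΩ.

R1 ≈ 6.07 MΩ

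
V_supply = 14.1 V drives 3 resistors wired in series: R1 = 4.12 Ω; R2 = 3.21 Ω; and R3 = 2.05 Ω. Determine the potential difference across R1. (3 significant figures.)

ΣR = 4.12 + 3.21 + 2.05 = 9.380 Ω.
Voltage divider: V = V_supply · (4.120 / 9.380) = 14.1 × 0.4392 = 6.193 V.

V ≈ 6.19 V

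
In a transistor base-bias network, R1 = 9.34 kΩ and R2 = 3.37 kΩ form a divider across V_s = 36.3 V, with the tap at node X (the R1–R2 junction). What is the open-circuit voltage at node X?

V_th ≈ 9.62 V

V_th is the unloaded tap voltage: V_s · R2/(R1+R2) = 36.3 × 0.2651 = 9.625 V.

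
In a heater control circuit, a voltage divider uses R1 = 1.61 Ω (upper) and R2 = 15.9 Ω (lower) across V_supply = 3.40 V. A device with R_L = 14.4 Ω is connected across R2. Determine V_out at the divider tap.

V_out ≈ 2.80 V

The load sits in parallel with R2, giving an effective lower resistance R2' = R2·R_L/(R2+R_L) = 7.556 Ω.
Now apply the divider: V_out = 3.40 × 0.8244 = 2.803 V.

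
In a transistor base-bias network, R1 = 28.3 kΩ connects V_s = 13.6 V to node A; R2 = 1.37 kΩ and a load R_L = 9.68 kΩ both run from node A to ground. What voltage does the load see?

The load sits in parallel with R2, giving an effective lower resistance R2' = R2·R_L/(R2+R_L) = 1.200 kΩ.
Voltage divider with the loaded lower leg: V_out = 13.6 × 1.200/(28.3 + 1.200) = 13.6 × 0.04068 = 0.5533 V.
(Unloaded it would be 0.628 V; the load pulls it down.)

V_out ≈ 0.553 V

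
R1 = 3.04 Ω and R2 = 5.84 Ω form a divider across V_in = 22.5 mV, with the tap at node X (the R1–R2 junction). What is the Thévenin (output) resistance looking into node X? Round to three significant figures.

R_th ≈ 2.00 Ω

With V_in suppressed (replaced by a short), R_th = R1 ‖ R2 = (3.040 × 5.84)/(3.040 + 5.84) = 1.999 Ω.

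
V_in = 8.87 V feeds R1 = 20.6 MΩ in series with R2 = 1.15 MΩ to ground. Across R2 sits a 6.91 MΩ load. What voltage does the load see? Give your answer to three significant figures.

V_out ≈ 0.405 V

R2 ‖ R_L = (1.15 × 6.91)/(1.15 + 6.91) = 0.9859 MΩ.
Then V_out = V_in · R2'/(R1 + R2') = 8.87 × 0.9859/21.59 = 0.4051 V.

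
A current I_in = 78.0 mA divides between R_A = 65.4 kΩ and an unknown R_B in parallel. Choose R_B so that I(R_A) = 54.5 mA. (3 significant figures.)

R_B ≈ 152 kΩ

In a two-way split, I_A/I_in = R_B/(R_A + R_B).
54.5/78.0 = R_B/(R_A + R_B) → R_B = R_A · (0.6987)/(1 − 0.6987) = 65.4 × 2.319 = 151.7 kΩ.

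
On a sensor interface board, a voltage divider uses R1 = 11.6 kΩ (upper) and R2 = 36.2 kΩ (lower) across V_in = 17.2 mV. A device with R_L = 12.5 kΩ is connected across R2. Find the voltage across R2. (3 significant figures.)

V_out ≈ 7.65 mV

R2 ‖ R_L = (36.2 × 12.5)/(36.2 + 12.5) = 9.292 kΩ.
Voltage divider with the loaded lower leg: V_out = 17.2 × 9.292/(11.6 + 9.292) = 17.2 × 0.4448 = 7.650 mV.
(Unloaded it would be 13.0 mV; the load pulls it down.)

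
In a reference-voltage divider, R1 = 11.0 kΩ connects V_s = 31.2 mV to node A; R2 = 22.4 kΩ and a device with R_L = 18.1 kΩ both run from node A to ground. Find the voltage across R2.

First combine the lower leg with the load: R2 ‖ R_L = 10.01 kΩ.
Then V_out = V_s · R2'/(R1 + R2') = 31.2 × 10.01/21.01 = 14.87 mV.

V_out ≈ 14.9 mV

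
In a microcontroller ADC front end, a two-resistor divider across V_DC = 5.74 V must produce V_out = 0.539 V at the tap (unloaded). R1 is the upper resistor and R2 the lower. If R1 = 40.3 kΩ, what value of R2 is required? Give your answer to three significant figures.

The divider ratio is R2/(R1+R2) = 0.539/5.74 = 0.09390.
Rearranging, R2 = R1·k/(1−k) = 40.3 × 0.1036 = 4.176 kΩ.

R2 ≈ 4.18 kΩ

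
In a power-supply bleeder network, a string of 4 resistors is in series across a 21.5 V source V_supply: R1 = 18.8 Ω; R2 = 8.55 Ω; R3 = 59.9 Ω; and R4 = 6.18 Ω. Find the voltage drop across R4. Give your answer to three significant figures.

V ≈ 1.42 V

Series total: ΣR = 18.8 + 8.55 + 59.9 + 6.18 = 93.43 Ω.
By the voltage-divider rule, V = 21.5 × 6.180/93.43 = 1.422 V.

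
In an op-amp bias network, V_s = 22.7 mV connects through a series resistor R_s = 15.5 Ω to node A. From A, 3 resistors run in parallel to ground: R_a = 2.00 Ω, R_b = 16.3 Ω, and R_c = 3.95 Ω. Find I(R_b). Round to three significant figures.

Combine the parallel branches: R_p = (1/2.00 + 1/16.3 + 1/3.95)⁻¹ = 1.228 Ω.
V_A by voltage divider: V_A = 22.7 × 1.228/(15.5 + 1.228) = 1.666 mV.
Branch current I = V_A/R_b = 1.666/16.3 = 0.1022 mA.
(Equivalently: I_total = 1.357 mA, then current-divider fraction G_k/ΣG = 0.07532.)

I ≈ 0.102 mA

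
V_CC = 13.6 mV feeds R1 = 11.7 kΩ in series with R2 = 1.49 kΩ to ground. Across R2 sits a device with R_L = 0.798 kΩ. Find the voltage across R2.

The load sits in parallel with R2, giving an effective lower resistance R2' = R2·R_L/(R2+R_L) = 0.5197 kΩ.
Then V_out = V_CC · R2'/(R1 + R2') = 13.6 × 0.5197/12.22 = 0.5784 mV.

V_out ≈ 0.578 mV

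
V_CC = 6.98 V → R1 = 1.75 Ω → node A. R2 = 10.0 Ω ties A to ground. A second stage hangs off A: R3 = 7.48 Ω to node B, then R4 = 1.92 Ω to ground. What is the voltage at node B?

Node A sees R2 in parallel with the series input of stage 2, R3 + R4 = 9.400 Ω.
R2 ‖ (R3+R4) = 4.845 Ω.
V_A = 6.98 × 4.845/(1.75 + 4.845) = 5.128 V.
V_B = V_A × 0.2043 = 1.047 V.

V_B ≈ 1.05 V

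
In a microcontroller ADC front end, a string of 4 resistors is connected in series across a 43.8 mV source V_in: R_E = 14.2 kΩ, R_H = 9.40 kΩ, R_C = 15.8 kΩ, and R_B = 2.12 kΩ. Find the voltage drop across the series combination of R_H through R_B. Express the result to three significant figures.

Total series resistance ΣR = 14.2 + 9.40 + 15.8 + 2.12 = 41.52 kΩ.
R_{R_H..R_B} = 9.40 + 15.8 + 2.12 = 27.32 kΩ.
Voltage divider: V = V_in · (27.32 / 41.52) = 43.8 × 0.6580 = 28.82 mV.

V ≈ 28.8 mV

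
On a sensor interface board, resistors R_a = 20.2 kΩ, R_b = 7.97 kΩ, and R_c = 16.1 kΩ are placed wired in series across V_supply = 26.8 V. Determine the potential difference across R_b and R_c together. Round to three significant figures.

V ≈ 14.6 V

Total series resistance ΣR = 20.2 + 7.97 + 16.1 = 44.27 kΩ.
R_{R_b..R_c} = 7.97 + 16.1 = 24.07 kΩ.
Voltage divider: V = V_supply · (24.07 / 44.27) = 26.8 × 0.5437 = 14.57 V.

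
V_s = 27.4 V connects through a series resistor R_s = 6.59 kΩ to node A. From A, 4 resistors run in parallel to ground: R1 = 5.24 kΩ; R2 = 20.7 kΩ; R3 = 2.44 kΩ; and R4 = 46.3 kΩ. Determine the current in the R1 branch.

Equivalent of the parallel group: R_p = 1.491 kΩ.
V_A = 27.4 × 1.491/8.081 = 5.056 V.
I(R1) = V_A / R1 = 5.056/5.24 = 0.9649 mA.
(Equivalently: I_total = 3.391 mA, then current-divider fraction G_k/ΣG = 0.2846.)

I ≈ 0.965 mA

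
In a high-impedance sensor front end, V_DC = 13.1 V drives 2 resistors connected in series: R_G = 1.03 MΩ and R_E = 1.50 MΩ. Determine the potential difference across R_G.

V ≈ 5.33 V

Total series resistance ΣR = 1.03 + 1.50 = 2.530 MΩ.
Voltage divider: V = V_DC · (1.030 / 2.530) = 13.1 × 0.4071 = 5.333 V.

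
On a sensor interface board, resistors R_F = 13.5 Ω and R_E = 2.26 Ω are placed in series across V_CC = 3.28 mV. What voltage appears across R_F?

Total series resistance ΣR = 13.5 + 2.26 = 15.76 Ω.
By the voltage-divider rule, V = 3.28 × 13.50/15.76 = 2.810 mV.

V ≈ 2.81 mV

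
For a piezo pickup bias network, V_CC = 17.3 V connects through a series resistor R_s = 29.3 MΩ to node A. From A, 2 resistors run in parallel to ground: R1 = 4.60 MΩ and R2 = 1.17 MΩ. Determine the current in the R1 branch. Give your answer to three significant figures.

I ≈ 0.116 µA

Equivalent of the parallel group: R_p = 0.9328 MΩ.
V_A = 17.3 × 0.9328/30.23 = 0.5337 V.
Branch current I = V_A/R1 = 0.5337/4.60 = 0.1160 µA.
(Check via current divider: I_total = 0.5722 µA; share G_k/ΣG = 0.2028 → same result.)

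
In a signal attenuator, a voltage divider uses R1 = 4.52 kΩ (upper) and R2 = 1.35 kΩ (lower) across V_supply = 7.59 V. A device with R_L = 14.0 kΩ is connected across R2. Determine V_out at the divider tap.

The load sits in parallel with R2, giving an effective lower resistance R2' = R2·R_L/(R2+R_L) = 1.231 kΩ.
Then V_out = V_supply · R2'/(R1 + R2') = 7.59 × 1.231/5.751 = 1.625 V.
(Unloaded it would be 1.75 V; the load pulls it down.)

V_out ≈ 1.62 V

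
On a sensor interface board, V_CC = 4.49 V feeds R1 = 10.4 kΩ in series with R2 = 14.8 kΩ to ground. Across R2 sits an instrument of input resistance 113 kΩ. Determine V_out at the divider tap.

V_out ≈ 2.50 V

First combine the lower leg with the load: R2 ‖ R_L = 13.09 kΩ.
Then V_out = V_CC · R2'/(R1 + R2') = 4.49 × 13.09/23.49 = 2.502 V.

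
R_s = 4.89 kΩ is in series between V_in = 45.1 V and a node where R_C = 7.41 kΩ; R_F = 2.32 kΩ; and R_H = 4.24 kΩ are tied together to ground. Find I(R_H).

Parallel bank: R_p = 1/(1/7.41 + 1/2.32 + 1/4.24) = 1.247 kΩ.
V_A by voltage divider: V_A = 45.1 × 1.247/(4.89 + 1.247) = 9.165 V.
I(R_H) = V_A / R_H = 9.165/4.24 = 2.162 mA.

I ≈ 2.16 mA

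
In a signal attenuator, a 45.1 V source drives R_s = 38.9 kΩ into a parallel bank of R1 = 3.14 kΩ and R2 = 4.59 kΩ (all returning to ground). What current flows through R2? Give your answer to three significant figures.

I ≈ 0.449 mA

Parallel bank: R_p = 1/(1/3.14 + 1/4.59) = 1.865 kΩ.
V_A by voltage divider: V_A = 45.1 × 1.865/(38.9 + 1.865) = 2.063 V.
Branch current I = V_A/R2 = 2.063/4.59 = 0.4494 mA.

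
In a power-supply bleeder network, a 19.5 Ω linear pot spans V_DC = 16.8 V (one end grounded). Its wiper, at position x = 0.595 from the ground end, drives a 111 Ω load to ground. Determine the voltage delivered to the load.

The pot divides into 7.898 Ω above the wiper and 11.60 Ω below.
R_L loads the lower segment: effective lower R = 10.50 Ω.
V_out = 16.8 × 10.50/(7.898 + 10.50) = 9.590 V.
(Unloaded: V_out = x·V_DC = 10.0 V.)

V_out ≈ 9.59 V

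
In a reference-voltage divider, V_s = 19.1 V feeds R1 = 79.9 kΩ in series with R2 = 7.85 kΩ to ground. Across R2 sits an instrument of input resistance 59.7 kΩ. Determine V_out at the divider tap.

The load sits in parallel with R2, giving an effective lower resistance R2' = R2·R_L/(R2+R_L) = 6.938 kΩ.
Then V_out = V_s · R2'/(R1 + R2') = 19.1 × 6.938/86.84 = 1.526 V.

V_out ≈ 1.53 V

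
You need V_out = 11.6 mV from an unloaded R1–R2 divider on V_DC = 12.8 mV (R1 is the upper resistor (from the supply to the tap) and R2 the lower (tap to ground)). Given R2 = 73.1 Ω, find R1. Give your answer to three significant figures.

R1 ≈ 7.56 Ω

V_out/V_DC = R2/(R1+R2) = 0.9062.
R1 = R2·(1/k − 1) = 73.1 × 0.1034 = 7.562 Ω.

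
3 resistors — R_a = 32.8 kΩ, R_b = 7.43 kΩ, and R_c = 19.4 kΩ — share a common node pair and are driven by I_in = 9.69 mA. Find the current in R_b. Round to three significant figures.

I ≈ 6.02 mA

ΣG = 1/32.8 + 1/7.43 + 1/19.4 = 0.2166.
By the current-divider rule, I = I_in · G_k/ΣG = 9.69 × 0.6213 = 6.020 mA.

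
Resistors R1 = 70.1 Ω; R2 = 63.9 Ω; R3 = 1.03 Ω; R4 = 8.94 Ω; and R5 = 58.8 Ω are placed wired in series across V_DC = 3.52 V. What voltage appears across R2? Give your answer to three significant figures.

V ≈ 1.11 V

Total series resistance ΣR = 70.1 + 63.9 + 1.03 + 8.94 + 58.8 = 202.8 Ω.
By the voltage-divider rule, V = 3.52 × 63.90/202.8 = 1.109 V.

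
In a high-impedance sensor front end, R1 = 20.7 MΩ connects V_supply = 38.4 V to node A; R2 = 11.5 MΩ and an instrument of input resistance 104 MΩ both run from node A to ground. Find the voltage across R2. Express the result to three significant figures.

V_out ≈ 12.8 V

R2 ‖ R_L = (11.5 × 104)/(11.5 + 104) = 10.35 MΩ.
Then V_out = V_supply · R2'/(R1 + R2') = 38.4 × 10.35/31.05 = 12.80 V.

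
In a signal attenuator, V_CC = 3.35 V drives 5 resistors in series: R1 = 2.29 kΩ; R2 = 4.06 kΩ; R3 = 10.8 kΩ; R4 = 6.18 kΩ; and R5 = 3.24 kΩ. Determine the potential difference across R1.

V ≈ 0.289 V

ΣR = 2.29 + 4.06 + 10.8 + 6.18 + 3.24 = 26.57 kΩ.
By the voltage-divider rule, V = 3.35 × 2.290/26.57 = 0.2887 V.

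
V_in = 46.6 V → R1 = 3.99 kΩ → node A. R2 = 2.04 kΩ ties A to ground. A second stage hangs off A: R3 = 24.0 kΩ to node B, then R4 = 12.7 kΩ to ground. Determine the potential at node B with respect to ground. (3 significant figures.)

V_B ≈ 5.26 V

Node A sees R2 in parallel with the series input of stage 2, R3 + R4 = 36.70 kΩ.
R2 ‖ (R3+R4) = 1.933 kΩ.
So V_A = 46.6 × 0.3263 = 15.21 V.
Stage 2 is unloaded, so V_B = V_A · R4/(R3+R4) = 15.21 × 12.7/36.70 = 5.262 V.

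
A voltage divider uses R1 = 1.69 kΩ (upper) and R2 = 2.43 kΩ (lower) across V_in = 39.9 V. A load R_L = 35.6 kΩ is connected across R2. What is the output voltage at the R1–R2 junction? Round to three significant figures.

V_out ≈ 22.9 V

R2 ‖ R_L = (2.43 × 35.6)/(2.43 + 35.6) = 2.275 kΩ.
Now apply the divider: V_out = 39.9 × 0.5737 = 22.89 V.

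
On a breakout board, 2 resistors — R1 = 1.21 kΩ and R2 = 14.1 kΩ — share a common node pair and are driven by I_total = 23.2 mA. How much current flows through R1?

For two parallel branches, I_k = I_total · (other R)/(sum of R).
So I = 23.2 × 14.1/15.31 = 21.37 mA.

I ≈ 21.4 mA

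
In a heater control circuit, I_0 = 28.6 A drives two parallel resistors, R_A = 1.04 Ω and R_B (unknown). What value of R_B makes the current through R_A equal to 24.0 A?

In a two-way split, I_A/I_0 = R_B/(R_A + R_B).
24.0/28.6 = R_B/(R_A + R_B) → R_B = R_A · (0.8392)/(1 − 0.8392) = 1.04 × 5.217 = 5.426 Ω.

R_B ≈ 5.43 Ω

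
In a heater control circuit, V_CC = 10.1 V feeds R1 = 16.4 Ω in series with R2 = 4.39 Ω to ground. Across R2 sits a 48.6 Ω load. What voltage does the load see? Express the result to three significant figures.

The load sits in parallel with R2, giving an effective lower resistance R2' = R2·R_L/(R2+R_L) = 4.026 Ω.
Voltage divider with the loaded lower leg: V_out = 10.1 × 4.026/(16.4 + 4.026) = 10.1 × 0.1971 = 1.991 V.

V_out ≈ 1.99 V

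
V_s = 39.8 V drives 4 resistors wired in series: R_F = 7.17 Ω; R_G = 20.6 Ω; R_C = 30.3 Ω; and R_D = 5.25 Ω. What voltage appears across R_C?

Series total: ΣR = 7.17 + 20.6 + 30.3 + 5.25 = 63.32 Ω.
Voltage divider: V = V_s · (30.30 / 63.32) = 39.8 × 0.4785 = 19.05 V.

V ≈ 19.0 V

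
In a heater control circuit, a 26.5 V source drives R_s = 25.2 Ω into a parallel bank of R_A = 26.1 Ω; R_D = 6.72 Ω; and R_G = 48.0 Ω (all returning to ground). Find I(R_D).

I ≈ 0.632 A

Parallel bank: R_p = 1/(1/26.1 + 1/6.72 + 1/48.0) = 4.809 Ω.
Node voltage V_A = V_DC · R_p/(R_s + R_p) = 26.5 × 0.1602 = 4.246 V.
Branch current I = V_A/R_D = 4.246/6.72 = 0.6319 A.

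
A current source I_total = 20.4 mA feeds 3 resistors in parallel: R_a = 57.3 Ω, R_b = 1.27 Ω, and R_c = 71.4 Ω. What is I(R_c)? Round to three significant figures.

ΣG = 1/57.3 + 1/1.27 + 1/71.4 = 0.8189.
R_c takes the fraction G_k/ΣG = 0.01401/0.8189 = 0.01710, so I = 20.4 × 0.01710 = 0.3489 mA.

I ≈ 0.349 mA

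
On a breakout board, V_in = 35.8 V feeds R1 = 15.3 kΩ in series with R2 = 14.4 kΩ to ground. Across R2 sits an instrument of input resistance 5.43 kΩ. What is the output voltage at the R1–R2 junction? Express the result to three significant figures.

The load sits in parallel with R2, giving an effective lower resistance R2' = R2·R_L/(R2+R_L) = 3.943 kΩ.
Now apply the divider: V_out = 35.8 × 0.2049 = 7.336 V.

V_out ≈ 7.34 V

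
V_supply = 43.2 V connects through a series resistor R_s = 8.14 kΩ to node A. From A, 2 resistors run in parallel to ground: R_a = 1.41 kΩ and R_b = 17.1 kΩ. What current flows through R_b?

I ≈ 0.349 mA

Combine the parallel branches: R_p = (1/1.41 + 1/17.1)⁻¹ = 1.303 kΩ.
V_A by voltage divider: V_A = 43.2 × 1.303/(8.14 + 1.303) = 5.959 V.
Branch current I = V_A/R_b = 5.959/17.1 = 0.3485 mA.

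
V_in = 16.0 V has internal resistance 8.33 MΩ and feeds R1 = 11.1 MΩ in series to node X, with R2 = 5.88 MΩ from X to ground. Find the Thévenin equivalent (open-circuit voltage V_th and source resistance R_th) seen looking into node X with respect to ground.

V_th ≈ 3.72 V, R_th ≈ 4.51 MΩ

R1' = 8.33 + 11.1 = 19.43 MΩ (source resistance + R1).
V_th is the unloaded tap voltage: V_in · R2/(R1'+R2) = 16.0 × 0.2323 = 3.717 V.
With V_in suppressed (replaced by a short), R_th = R1' ‖ R2 = (19.43 × 5.88)/(19.43 + 5.88) = 4.514 MΩ.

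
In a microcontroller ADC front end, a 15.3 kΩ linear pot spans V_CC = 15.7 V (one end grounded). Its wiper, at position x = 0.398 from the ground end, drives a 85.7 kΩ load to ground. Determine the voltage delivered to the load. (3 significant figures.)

V_out ≈ 5.99 V

The pot divides into 9.211 kΩ above the wiper and 6.089 kΩ below.
(x·R_p) ‖ R_L = 5.685 kΩ.
Loaded-divider output: V_out = 15.7 × 0.3817 = 5.992 V.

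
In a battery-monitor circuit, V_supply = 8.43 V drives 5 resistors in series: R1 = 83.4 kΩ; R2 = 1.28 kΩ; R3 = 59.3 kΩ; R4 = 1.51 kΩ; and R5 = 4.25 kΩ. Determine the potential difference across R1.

V ≈ 4.70 V

Series total: ΣR = 83.4 + 1.28 + 59.3 + 1.51 + 4.25 = 149.7 kΩ.
Voltage divider: V = V_supply · (83.40 / 149.7) = 8.43 × 0.5570 = 4.695 V.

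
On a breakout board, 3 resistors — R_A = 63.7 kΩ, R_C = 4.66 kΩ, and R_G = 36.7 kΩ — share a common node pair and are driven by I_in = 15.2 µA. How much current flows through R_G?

Conductances: ΣG = 1/63.7 + 1/4.66 + 1/36.7 = 0.2575 (1/kΩ).
Current divider: I(R_G) = I_in · G_k/ΣG = 15.2 × (0.02725/0.2575) = 15.2 × 0.1058 = 1.608 µA.

I ≈ 1.61 µA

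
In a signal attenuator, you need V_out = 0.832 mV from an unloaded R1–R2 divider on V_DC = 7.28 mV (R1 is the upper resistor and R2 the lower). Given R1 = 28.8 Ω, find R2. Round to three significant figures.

R2 ≈ 3.72 Ω

V_out/V_DC = R2/(R1+R2) = 0.1143.
Rearranging, R2 = R1·k/(1−k) = 28.8 × 0.1290 = 3.716 Ω.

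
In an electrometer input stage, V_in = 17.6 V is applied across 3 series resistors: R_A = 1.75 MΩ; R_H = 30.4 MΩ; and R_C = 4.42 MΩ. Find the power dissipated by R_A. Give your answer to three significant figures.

ΣR = 36.57 MΩ → I = 17.6/36.57 = 0.4813 µA.
P = I²R = 0.2316 × 1.75 = 0.4053 µW.

P ≈ 0.405 µW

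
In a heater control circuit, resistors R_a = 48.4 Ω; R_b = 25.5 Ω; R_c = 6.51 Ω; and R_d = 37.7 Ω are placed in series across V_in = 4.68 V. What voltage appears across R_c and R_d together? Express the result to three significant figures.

ΣR = 48.4 + 25.5 + 6.51 + 37.7 = 118.1 Ω.
R_{R_c..R_d} = 6.51 + 37.7 = 44.21 Ω.
By the voltage-divider rule, V = 4.68 × 44.21/118.1 = 1.752 V.

V ≈ 1.75 V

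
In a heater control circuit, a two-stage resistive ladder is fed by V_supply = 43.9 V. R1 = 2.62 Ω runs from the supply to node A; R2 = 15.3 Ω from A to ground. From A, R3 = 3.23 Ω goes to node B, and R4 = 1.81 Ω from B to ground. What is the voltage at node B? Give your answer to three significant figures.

V_B ≈ 9.32 V

The second stage (R3 + R4 = 5.040 Ω) loads node A in parallel with R2.
Effective lower resistance at A: R2 ‖ 5.040 = 3.791 Ω.
So V_A = 43.9 × 0.5913 = 25.96 V.
Stage 2 is unloaded, so V_B = V_A · R4/(R3+R4) = 25.96 × 1.81/5.040 = 9.323 V.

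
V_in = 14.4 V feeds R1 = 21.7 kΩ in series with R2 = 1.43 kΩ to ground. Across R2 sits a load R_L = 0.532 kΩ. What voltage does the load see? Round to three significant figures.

First combine the lower leg with the load: R2 ‖ R_L = 0.3877 kΩ.
Then V_out = V_in · R2'/(R1 + R2') = 14.4 × 0.3877/22.09 = 0.2528 V.

V_out ≈ 0.253 V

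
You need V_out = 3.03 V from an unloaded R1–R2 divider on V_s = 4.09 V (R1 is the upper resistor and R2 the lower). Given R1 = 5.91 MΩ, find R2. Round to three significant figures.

The divider ratio is R2/(R1+R2) = 3.03/4.09 = 0.7408.
Rearranging, R2 = R1·k/(1−k) = 5.91 × 2.858 = 16.89 MΩ.

R2 ≈ 16.9 MΩ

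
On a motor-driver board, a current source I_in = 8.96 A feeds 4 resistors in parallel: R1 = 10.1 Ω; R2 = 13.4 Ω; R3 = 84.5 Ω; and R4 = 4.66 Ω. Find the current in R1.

I ≈ 2.22 A

Conductances: ΣG = 1/10.1 + 1/13.4 + 1/84.5 + 1/4.66 = 0.4001 (1/Ω).
Current divider: I(R1) = I_in · G_k/ΣG = 8.96 × (0.09901/0.4001) = 8.96 × 0.2475 = 2.217 A.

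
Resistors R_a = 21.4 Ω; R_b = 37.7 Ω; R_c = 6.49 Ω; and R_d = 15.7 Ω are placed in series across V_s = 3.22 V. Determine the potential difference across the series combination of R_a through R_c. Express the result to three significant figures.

V ≈ 2.60 V

ΣR = 21.4 + 37.7 + 6.49 + 15.7 = 81.29 Ω.
R_{R_a..R_c} = 21.4 + 37.7 + 6.49 = 65.59 Ω.
Voltage divider: V = V_s · (65.59 / 81.29) = 3.22 × 0.8069 = 2.598 V.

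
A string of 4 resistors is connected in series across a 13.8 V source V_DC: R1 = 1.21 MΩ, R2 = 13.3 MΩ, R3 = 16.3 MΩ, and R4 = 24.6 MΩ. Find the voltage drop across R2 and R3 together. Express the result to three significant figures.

V ≈ 7.37 V

Total series resistance ΣR = 1.21 + 13.3 + 16.3 + 24.6 = 55.41 MΩ.
R_{R2..R3} = 13.3 + 16.3 = 29.60 MΩ.
Voltage divider: V = V_DC · (29.60 / 55.41) = 13.8 × 0.5342 = 7.372 V.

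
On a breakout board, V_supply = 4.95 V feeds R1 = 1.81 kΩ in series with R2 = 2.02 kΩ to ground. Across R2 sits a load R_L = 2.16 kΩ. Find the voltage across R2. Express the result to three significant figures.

V_out ≈ 1.81 V

First combine the lower leg with the load: R2 ‖ R_L = 1.044 kΩ.
Then V_out = V_supply · R2'/(R1 + R2') = 4.95 × 1.044/2.854 = 1.811 V.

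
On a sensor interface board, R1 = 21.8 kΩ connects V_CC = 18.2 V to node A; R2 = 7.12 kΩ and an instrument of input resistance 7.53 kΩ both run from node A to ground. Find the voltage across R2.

R2 ‖ R_L = (7.12 × 7.53)/(7.12 + 7.53) = 3.660 kΩ.
Then V_out = V_CC · R2'/(R1 + R2') = 18.2 × 3.660/25.46 = 2.616 V.
(Unloaded it would be 4.48 V; the load pulls it down.)

V_out ≈ 2.62 V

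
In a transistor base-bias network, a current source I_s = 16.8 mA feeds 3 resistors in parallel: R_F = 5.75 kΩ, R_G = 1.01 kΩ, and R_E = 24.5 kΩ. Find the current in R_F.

I ≈ 2.43 mA

ΣG = 1/5.75 + 1/1.01 + 1/24.5 = 1.205.
Current divider: I(R_F) = I_s · G_k/ΣG = 16.8 × (0.1739/1.205) = 16.8 × 0.1443 = 2.425 mA.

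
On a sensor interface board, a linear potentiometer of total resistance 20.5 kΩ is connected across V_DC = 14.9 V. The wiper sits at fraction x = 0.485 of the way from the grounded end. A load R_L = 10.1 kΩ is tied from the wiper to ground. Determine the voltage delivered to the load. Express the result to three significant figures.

V_out ≈ 4.80 V

Lower segment x·R_p = 9.942 kΩ; upper segment (1−x)·R_p = 10.56 kΩ.
Lower segment in parallel with the load: 9.942 ‖ 10.1 = 5.010 kΩ.
Loaded-divider output: V_out = 14.9 × 0.3218 = 4.795 V.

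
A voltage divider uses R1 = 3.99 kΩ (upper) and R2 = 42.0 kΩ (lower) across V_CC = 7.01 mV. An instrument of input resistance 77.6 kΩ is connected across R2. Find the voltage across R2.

R2 ‖ R_L = (42.0 × 77.6)/(42.0 + 77.6) = 27.25 kΩ.
Then V_out = V_CC · R2'/(R1 + R2') = 7.01 × 27.25/31.24 = 6.115 mV.

V_out ≈ 6.11 mV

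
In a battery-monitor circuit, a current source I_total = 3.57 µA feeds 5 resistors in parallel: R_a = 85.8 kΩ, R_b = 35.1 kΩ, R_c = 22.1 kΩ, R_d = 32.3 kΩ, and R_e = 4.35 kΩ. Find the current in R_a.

Conductances: ΣG = 1/85.8 + 1/35.1 + 1/22.1 + 1/32.3 + 1/4.35 = 0.3462 (1/kΩ).
Current divider: I(R_a) = I_total · G_k/ΣG = 3.57 × (0.01166/0.3462) = 3.57 × 0.03366 = 0.1202 µA.

I ≈ 0.120 µA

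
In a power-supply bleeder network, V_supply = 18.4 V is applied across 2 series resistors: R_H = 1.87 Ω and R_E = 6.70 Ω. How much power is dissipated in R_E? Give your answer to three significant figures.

P ≈ 30.9 W

Series current I = V_supply/ΣR = 18.4/8.570 = 2.147 A.
P = I²R = 4.610 × 6.70 = 30.89 W.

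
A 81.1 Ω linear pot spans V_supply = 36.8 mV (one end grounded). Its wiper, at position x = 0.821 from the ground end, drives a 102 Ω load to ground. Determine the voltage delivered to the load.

V_out ≈ 27.1 mV

The pot divides into 14.52 Ω above the wiper and 66.58 Ω below.
R_L loads the lower segment: effective lower R = 40.29 Ω.
Loaded-divider output: V_out = 36.8 × 0.7351 = 27.05 mV.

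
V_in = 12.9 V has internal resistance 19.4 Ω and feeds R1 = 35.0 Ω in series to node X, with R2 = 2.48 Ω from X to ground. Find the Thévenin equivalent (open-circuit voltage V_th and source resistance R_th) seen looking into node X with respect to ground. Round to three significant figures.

R1' = 19.4 + 35.0 = 54.40 Ω (source resistance + R1).
Open-circuit (no load on X): V_th = V_in · R2/(R1' + R2) = 12.9 × 2.48/(54.40 + 2.48) = 0.5624 V.
Zeroing V_in shorts the top of R1' to ground, so R_th = R1' ‖ R2 = 2.372 Ω.

V_th ≈ 0.562 V, R_th ≈ 2.37 Ω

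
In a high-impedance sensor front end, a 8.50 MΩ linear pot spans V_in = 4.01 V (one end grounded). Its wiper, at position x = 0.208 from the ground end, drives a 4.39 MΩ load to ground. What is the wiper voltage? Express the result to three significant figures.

Split the track: R_lower = x·R_p = 1.768 MΩ, R_upper = (1−x)·R_p = 6.732 MΩ.
R_L loads the lower segment: effective lower R = 1.260 MΩ.
Loaded-divider output: V_out = 4.01 × 0.1577 = 0.6324 V.

V_out ≈ 0.632 V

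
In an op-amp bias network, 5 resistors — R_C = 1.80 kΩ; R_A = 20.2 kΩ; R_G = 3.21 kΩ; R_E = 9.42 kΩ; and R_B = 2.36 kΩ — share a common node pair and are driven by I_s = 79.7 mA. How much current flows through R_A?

Total conductance ΣG = 1/1.80 + 1/20.2 + 1/3.21 + 1/9.42 + 1/2.36 = 1.446 (units of 1/kΩ).
By the current-divider rule, I = I_s · G_k/ΣG = 79.7 × 0.03422 = 2.728 mA.

I ≈ 2.73 mA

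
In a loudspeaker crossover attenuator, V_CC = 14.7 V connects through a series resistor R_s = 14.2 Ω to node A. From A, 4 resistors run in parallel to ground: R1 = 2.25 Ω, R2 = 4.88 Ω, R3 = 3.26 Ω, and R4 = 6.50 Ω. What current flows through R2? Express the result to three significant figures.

Equivalent of the parallel group: R_p = 0.9009 Ω.
V_A = 14.7 × 0.9009/15.10 = 0.8770 V.
Branch current I = V_A/R2 = 0.8770/4.88 = 0.1797 A.

I ≈ 0.180 A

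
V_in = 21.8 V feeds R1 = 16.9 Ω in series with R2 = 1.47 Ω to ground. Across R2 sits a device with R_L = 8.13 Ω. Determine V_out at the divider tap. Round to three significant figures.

R2 ‖ R_L = (1.47 × 8.13)/(1.47 + 8.13) = 1.245 Ω.
Then V_out = V_in · R2'/(R1 + R2') = 21.8 × 1.245/18.14 = 1.496 V.
(Unloaded it would be 1.74 V; the load pulls it down.)

V_out ≈ 1.50 V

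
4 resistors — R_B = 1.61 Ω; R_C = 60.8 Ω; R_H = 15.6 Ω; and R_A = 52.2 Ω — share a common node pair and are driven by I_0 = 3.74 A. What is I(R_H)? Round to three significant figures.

I ≈ 0.333 A

ΣG = 1/1.61 + 1/60.8 + 1/15.6 + 1/52.2 = 0.7208.
Current divider: I(R_H) = I_0 · G_k/ΣG = 3.74 × (0.06410/0.7208) = 3.74 × 0.08893 = 0.3326 A.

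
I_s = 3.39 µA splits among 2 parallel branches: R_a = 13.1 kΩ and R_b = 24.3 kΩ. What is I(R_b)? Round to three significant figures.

I ≈ 1.19 µA

Two-branch current divider: I_k = I_s · R_other/(R_1 + R_2).
I(R_b) = 3.39 × 13.1/(13.1 + 24.3) = 3.39 × 0.3503 = 1.187 µA.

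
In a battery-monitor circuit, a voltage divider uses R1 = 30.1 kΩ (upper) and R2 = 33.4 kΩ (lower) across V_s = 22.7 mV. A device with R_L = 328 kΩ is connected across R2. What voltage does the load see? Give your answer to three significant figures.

V_out ≈ 11.4 mV

The load sits in parallel with R2, giving an effective lower resistance R2' = R2·R_L/(R2+R_L) = 30.31 kΩ.
Voltage divider with the loaded lower leg: V_out = 22.7 × 30.31/(30.1 + 30.31) = 22.7 × 0.5018 = 11.39 mV.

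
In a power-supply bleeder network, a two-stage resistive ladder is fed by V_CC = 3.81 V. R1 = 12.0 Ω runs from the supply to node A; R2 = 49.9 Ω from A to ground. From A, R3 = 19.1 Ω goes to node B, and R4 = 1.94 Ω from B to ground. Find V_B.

V_B ≈ 0.194 V

Looking into the second stage from A: R3 + R4 = 21.04 Ω appears in parallel with R2.
R2 ‖ (R3+R4) = 14.80 Ω.
First divider: V_A = V_CC · 14.80/(12.0 + 14.80) = 2.104 V.
Stage 2 is unloaded, so V_B = V_A · R4/(R3+R4) = 2.104 × 1.94/21.04 = 0.1940 V.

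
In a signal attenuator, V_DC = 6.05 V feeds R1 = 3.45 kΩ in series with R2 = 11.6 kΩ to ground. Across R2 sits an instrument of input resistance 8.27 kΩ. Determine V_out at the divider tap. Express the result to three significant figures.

V_out ≈ 3.53 V

R2 ‖ R_L = (11.6 × 8.27)/(11.6 + 8.27) = 4.828 kΩ.
Now apply the divider: V_out = 6.05 × 0.5832 = 3.529 V.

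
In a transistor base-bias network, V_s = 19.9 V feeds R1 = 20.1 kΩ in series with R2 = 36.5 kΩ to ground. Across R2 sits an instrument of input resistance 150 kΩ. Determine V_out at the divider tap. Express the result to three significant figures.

The load sits in parallel with R2, giving an effective lower resistance R2' = R2·R_L/(R2+R_L) = 29.36 kΩ.
Now apply the divider: V_out = 19.9 × 0.5936 = 11.81 V.
(Unloaded it would be 12.8 V; the load pulls it down.)

V_out ≈ 11.8 V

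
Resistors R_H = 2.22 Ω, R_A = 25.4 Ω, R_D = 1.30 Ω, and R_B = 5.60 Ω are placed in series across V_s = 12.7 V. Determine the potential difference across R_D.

V ≈ 0.478 V

ΣR = 2.22 + 25.4 + 1.30 + 5.60 = 34.52 Ω.
Voltage divider: V = V_s · (1.300 / 34.52) = 12.7 × 0.03766 = 0.4783 V.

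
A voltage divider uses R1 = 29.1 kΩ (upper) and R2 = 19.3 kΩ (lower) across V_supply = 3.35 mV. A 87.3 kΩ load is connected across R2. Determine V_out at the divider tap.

The load sits in parallel with R2, giving an effective lower resistance R2' = R2·R_L/(R2+R_L) = 15.81 kΩ.
Now apply the divider: V_out = 3.35 × 0.3520 = 1.179 mV.
(Unloaded it would be 1.34 mV; the load pulls it down.)

V_out ≈ 1.18 mV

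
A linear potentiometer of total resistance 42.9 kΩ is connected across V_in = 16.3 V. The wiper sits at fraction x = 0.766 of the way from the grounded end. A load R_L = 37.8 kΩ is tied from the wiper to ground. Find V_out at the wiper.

The pot divides into 10.04 kΩ above the wiper and 32.86 kΩ below.
R_L loads the lower segment: effective lower R = 17.58 kΩ.
V_out = 16.3 × 17.58/(10.04 + 17.58) = 10.38 V.
(Unloaded: V_out = x·V_in = 12.5 V.)

V_out ≈ 10.4 V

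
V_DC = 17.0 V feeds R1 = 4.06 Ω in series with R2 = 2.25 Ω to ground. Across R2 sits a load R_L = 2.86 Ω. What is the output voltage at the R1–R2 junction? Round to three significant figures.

R2 ‖ R_L = (2.25 × 2.86)/(2.25 + 2.86) = 1.259 Ω.
Then V_out = V_DC · R2'/(R1 + R2') = 17.0 × 1.259/5.319 = 4.025 V.

V_out ≈ 4.02 V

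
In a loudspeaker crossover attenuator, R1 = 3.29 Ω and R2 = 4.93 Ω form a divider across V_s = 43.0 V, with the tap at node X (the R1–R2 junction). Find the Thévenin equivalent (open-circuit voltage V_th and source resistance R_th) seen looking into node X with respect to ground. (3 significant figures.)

V_th ≈ 25.8 V, R_th ≈ 1.97 Ω

Open-circuit (no load on X): V_th = V_s · R2/(R1 + R2) = 43.0 × 4.93/(3.290 + 4.93) = 25.79 V.
Looking into X with the source shorted: R_th = R1·R2/(R1+R2) = 3.290 × 4.93/8.220 = 1.973 Ω.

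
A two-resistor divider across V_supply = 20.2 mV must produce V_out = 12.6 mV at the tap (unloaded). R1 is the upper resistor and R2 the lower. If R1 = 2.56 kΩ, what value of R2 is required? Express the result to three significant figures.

R2 ≈ 4.24 kΩ

The divider ratio is R2/(R1+R2) = 12.6/20.2 = 0.6238.
So R2 = R1 · V_out/(V_supply − V_out) = 2.56 × 12.6/(20.2 − 12.6) = 2.56 × 1.658 = 4.244 kΩ.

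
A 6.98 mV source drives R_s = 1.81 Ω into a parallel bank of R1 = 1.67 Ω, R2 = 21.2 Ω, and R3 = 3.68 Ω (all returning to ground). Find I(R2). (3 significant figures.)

I ≈ 0.124 mA

Combine the parallel branches: R_p = (1/1.67 + 1/21.2 + 1/3.68)⁻¹ = 1.090 Ω.
Node voltage V_A = V_CC · R_p/(R_s + R_p) = 6.98 × 0.3758 = 2.623 mV.
I(R2) = V_A / R2 = 2.623/21.2 = 0.1237 mA.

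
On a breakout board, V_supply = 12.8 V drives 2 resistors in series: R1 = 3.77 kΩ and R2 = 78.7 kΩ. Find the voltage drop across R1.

ΣR = 3.77 + 78.7 = 82.47 kΩ.
Voltage divider: V = V_supply · (3.770 / 82.47) = 12.8 × 0.04571 = 0.5851 V.

V ≈ 0.585 V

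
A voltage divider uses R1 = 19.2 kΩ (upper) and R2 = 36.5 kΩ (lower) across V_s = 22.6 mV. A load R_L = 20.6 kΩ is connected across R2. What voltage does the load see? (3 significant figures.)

V_out ≈ 9.19 mV

First combine the lower leg with the load: R2 ‖ R_L = 13.17 kΩ.
Now apply the divider: V_out = 22.6 × 0.4068 = 9.194 mV.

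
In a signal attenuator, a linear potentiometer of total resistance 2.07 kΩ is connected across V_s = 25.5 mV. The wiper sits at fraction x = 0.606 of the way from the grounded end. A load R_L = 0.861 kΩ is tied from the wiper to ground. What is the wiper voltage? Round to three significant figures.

The pot divides into 0.8156 kΩ above the wiper and 1.254 kΩ below.
(x·R_p) ‖ R_L = 0.5106 kΩ.
Then V_out = V_s · 0.5106/(0.8156 + 0.5106) = 9.817 mV.
(Unloaded: V_out = x·V_s = 15.5 mV.)

V_out ≈ 9.82 mV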